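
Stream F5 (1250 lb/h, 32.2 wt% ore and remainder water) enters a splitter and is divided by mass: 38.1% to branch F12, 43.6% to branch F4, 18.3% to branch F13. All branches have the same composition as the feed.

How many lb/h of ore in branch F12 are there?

Branch F12 total = 0.381×1250 = 476.25 lb/h.
ore in F12 = 0.322×476.25 = 153.35 lb/h.

153.4 lb/h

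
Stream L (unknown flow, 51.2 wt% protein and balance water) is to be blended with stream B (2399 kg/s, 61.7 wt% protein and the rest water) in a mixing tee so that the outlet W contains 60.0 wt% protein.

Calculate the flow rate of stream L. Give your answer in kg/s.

Let L be the unknown flow. Total out = 2399 + L.
protein balance: 1480.2 + 0.512·L = 0.600·(2399 + L)
(0.512 − 0.600)·L = 0.600×2399 − 1480.2 = -40.783
L = -40.783 / -0.088 = 463.44 kg/s

463.4 kg/s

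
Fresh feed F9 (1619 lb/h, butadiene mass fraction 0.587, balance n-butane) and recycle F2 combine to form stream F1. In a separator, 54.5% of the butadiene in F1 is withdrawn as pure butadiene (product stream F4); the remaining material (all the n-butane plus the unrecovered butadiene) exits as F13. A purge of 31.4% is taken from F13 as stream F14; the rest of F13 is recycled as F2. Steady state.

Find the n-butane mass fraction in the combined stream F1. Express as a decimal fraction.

0.607

n-butane enters only via F9 and leaves only via the purge: 1619×0.413 = 0.314×(n-butane in F13), and the separator passes all n-butane, so n-butane in F1 = n-butane in F13 = 2129.4 lb/h.
butadiene in F1: m_A = 1619×0.587 + (1−0.314)·(1−0.545)·m_A, so m_A = 950.35/0.6879 = 1381.6 lb/h.
F1 = 1381.6 + 2129.4 = 3511 lb/h.
n-butane fraction in F1 = 2129.4/3511 = 0.607.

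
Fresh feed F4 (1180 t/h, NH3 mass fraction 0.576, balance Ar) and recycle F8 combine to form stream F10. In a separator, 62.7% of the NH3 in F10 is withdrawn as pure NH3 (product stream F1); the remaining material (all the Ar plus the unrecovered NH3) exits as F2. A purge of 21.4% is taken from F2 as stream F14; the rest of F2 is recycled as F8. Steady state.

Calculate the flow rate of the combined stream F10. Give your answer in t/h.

3300 t/h

Ar enters only via F4 and leaves only via the purge: 1180×0.424 = 0.214×(Ar in F2), and the separator passes all Ar, so Ar in F10 = Ar in F2 = 2337.9 t/h.
NH3 in F10: m_A = 1180×0.576 + (1−0.214)·(1−0.627)·m_A, so m_A = 679.68/0.7068 = 961.6 t/h.
F10 = 961.6 + 2337.9 = 3299.5 t/h.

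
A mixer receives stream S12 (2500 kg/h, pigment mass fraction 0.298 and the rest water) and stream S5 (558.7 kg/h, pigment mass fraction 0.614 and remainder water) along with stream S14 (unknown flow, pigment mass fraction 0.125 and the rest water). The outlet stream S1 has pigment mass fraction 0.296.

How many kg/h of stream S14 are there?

Let S14 be the unknown flow. Total out = 3058.7 + S14.
pigment balance: 1088 + 0.125·S14 = 0.296·(3058.7 + S14)
(0.125 − 0.296)·S14 = 0.296×3058.7 − 1088 = -182.67
S14 = -182.67 / -0.171 = 1068.2 kg/h

1068 kg/h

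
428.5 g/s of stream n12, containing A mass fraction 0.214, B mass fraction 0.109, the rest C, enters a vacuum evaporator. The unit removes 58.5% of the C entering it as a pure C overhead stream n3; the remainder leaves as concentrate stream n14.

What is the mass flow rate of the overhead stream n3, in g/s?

C entering = 428.5×0.677 = 290.09 g/s; overhead removed = 0.585×290.09 = 169.71 g/s.

169.7 g/s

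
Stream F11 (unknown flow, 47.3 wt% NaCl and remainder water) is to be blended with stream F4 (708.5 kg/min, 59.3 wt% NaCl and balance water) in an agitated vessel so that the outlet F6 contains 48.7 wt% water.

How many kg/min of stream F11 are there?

1417 kg/min

Let F11 be the unknown flow. Total out = 708.5 + F11.
water balance: 288.36 + 0.527·F11 = 0.487·(708.5 + F11)
(0.527 − 0.487)·F11 = 0.487×708.5 − 288.36 = 56.68
F11 = 56.68 / 0.040 = 1417 kg/min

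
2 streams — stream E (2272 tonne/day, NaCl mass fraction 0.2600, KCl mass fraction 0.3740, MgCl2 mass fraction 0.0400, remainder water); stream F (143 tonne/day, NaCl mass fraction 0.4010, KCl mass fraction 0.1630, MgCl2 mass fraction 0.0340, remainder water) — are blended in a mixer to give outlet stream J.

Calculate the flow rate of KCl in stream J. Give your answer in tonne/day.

873 tonne/day

KCl out = KCl in = 2272×0.374 + 143×0.163 = 873.04 tonne/day.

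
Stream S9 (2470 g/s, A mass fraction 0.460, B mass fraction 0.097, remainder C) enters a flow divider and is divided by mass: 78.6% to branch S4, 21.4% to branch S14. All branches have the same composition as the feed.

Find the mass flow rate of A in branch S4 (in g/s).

893.1 g/s

Branch S4 total = 0.786×2470 = 1941.4 g/s.
A in S4 = 0.460×1941.4 = 893.05 g/s.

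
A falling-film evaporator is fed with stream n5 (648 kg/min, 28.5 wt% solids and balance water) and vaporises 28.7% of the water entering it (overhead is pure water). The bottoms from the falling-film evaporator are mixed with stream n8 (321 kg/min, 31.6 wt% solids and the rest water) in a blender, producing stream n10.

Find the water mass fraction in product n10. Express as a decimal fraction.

Vapour removed = 0.287×0.715×648 = 132.97 kg/min; concentrate = 515.03 kg/min.
water reaching the mixer = 330.35 (from concentrate) + 321×0.684 = 549.91 kg/min.
Product flow = 515.03 + 321 = 836.03 kg/min; water fraction = 0.658.

0.658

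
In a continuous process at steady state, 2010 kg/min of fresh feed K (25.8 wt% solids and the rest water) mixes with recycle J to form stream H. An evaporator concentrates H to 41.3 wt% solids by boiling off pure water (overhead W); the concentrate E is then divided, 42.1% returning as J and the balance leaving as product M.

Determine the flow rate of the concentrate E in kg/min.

Overall solids balance (none leaves overhead): solids in fresh feed = solids in product, i.e. 2010×0.258 = (1−0.421)·E·0.413.
E = 518.58/(0.413×0.579) = 2168.6 kg/min.

2169 kg/min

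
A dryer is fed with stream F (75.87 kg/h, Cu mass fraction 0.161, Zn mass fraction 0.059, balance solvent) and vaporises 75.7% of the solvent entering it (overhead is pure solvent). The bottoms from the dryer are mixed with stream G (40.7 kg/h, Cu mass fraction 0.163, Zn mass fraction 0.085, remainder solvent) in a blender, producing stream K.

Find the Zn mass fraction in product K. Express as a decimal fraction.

0.111

Vapour removed = 0.757×0.780×75.87 = 44.798 kg/h; concentrate = 31.072 kg/h.
Zn reaching the mixer = 4.4763 (from concentrate) + 40.7×0.085 = 7.9358 kg/h.
Product flow = 31.072 + 40.7 = 71.772 kg/h; Zn fraction = 0.111.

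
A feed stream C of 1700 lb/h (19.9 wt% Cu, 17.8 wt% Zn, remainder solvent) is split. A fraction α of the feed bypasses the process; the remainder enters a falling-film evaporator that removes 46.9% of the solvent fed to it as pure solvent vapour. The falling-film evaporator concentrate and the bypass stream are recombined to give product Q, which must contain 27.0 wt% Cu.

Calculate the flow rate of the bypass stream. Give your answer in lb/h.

170 lb/h

All 1700×0.199 = 338.3 lb/h of Cu reaches Q, so Q = 338.3/0.270 = 1253 lb/h and vapour = 447.04 lb/h.
The evaporator receives (1−α)·1700 of feed at 0.623 solvent and removes 0.469 of that solvent:
0.469×0.623×(1−α)×1700 = 447.04
(1−α) = 447.04/496.72 = 0.9000;  α = 0.1000.
Bypass flow = 0.1000×1700 = 170.03 lb/h.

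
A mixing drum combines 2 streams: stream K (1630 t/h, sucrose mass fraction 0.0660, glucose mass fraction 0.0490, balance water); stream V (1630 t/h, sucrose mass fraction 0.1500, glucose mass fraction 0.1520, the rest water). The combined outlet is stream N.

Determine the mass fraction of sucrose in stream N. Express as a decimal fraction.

0.1080

Total flow out = 1630 + 1630 = 3260 t/h.
sucrose in = 1630×0.066 + 1630×0.150 = 352.08 t/h.
sucrose mass fraction in N = 352.08/3260 = 0.1080.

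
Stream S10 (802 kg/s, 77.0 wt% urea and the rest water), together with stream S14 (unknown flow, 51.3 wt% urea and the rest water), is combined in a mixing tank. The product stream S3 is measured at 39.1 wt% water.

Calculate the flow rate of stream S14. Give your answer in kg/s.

1345 kg/s

Let S14 be the unknown flow. Total out = 802 + S14.
water balance: 184.46 + 0.487·S14 = 0.391·(802 + S14)
(0.487 − 0.391)·S14 = 0.391×802 − 184.46 = 129.12
S14 = 129.12 / 0.096 = 1345 kg/s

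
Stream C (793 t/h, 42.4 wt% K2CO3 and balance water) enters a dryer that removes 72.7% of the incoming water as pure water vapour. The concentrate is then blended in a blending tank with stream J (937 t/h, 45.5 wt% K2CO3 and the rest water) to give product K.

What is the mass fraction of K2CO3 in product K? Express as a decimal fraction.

0.545

Vapour removed = 0.727×0.576×793 = 332.07 t/h; concentrate = 460.93 t/h.
K2CO3 reaching the mixer = 336.23 (from concentrate) + 937×0.455 = 762.57 t/h.
Product flow = 460.93 + 937 = 1397.9 t/h; K2CO3 fraction = 0.545.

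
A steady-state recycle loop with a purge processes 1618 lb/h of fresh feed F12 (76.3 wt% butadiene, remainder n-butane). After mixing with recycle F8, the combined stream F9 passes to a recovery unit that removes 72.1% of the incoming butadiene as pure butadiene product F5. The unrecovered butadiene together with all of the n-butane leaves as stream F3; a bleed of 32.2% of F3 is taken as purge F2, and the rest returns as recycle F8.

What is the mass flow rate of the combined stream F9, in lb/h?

2713 lb/h

n-butane enters only via F12 and leaves only via the purge: 1618×0.237 = 0.322×(n-butane in F3), and the recovery unit passes all n-butane, so n-butane in F9 = n-butane in F3 = 1190.9 lb/h.
butadiene in F9: m_A = 1618×0.763 + (1−0.322)·(1−0.721)·m_A, so m_A = 1234.5/0.8108 = 1522.5 lb/h.
F9 = 1522.5 + 1190.9 = 2713.4 lb/h.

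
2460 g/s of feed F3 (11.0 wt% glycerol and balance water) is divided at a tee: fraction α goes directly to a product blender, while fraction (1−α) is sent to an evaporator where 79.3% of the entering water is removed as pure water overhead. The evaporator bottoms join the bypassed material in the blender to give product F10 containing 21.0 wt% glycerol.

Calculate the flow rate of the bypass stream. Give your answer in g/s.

All 2460×0.110 = 270.6 g/s of glycerol reaches F10, so F10 = 270.6/0.210 = 1288.6 g/s and vapour = 1171.4 g/s.
The evaporator receives (1−α)·2460 of feed at 0.890 water and removes 0.793 of that water:
0.793×0.890×(1−α)×2460 = 1171.4
(1−α) = 1171.4/1736.2 = 0.6747;  α = 0.3253.
Bypass flow = 0.3253×2460 = 800.21 g/s.

800.2 g/s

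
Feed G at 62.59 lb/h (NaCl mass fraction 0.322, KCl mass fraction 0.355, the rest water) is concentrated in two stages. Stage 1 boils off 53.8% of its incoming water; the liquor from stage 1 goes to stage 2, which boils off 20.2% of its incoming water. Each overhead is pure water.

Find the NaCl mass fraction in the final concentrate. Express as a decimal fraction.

0.404

water in feed = 62.59×0.323 = 20.217 lb/h.
After stage 1: water left = (1−0.538)×20.217 = 9.3401; stream total = 51.713 lb/h.
After stage 2: water left = (1−0.202)×9.3401 = 7.4534; final concentrate = 49.827 lb/h.
NaCl fraction = 20.154/49.827 = 0.404.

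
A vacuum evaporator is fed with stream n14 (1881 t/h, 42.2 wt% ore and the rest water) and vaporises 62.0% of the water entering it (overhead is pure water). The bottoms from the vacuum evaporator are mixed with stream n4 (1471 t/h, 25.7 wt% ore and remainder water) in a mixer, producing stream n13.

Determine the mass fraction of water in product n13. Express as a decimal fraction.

Vapour removed = 0.620×0.578×1881 = 674.08 t/h; concentrate = 1206.9 t/h.
water reaching the mixer = 413.14 (from concentrate) + 1471×0.743 = 1506.1 t/h.
Product flow = 1206.9 + 1471 = 2677.9 t/h; water fraction = 0.562.

0.562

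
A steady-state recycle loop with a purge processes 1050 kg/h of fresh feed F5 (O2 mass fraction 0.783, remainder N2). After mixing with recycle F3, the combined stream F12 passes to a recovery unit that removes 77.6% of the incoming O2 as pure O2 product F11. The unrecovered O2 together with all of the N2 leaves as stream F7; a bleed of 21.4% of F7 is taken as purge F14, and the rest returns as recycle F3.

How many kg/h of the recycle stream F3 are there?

1013 kg/h

N2 enters only via F5 and leaves only via the purge: 1050×0.217 = 0.214×(N2 in F7), and the recovery unit passes all N2, so N2 in F12 = N2 in F7 = 1064.7 kg/h.
O2 in F12: m_A = 1050×0.783 + (1−0.214)·(1−0.776)·m_A, so m_A = 822.15/0.8239 = 997.83 kg/h.
F7 = (1−0.776)×997.83 + 1064.7 = 1288.2 kg/h.
Recycle F3 = (1−0.214)×1288.2 = 1012.6 kg/h.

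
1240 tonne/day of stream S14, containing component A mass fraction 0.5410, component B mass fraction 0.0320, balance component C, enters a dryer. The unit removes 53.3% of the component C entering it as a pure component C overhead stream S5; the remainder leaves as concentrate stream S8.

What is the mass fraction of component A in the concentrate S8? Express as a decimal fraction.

component A is not removed: 1240×0.541 = 670.84 tonne/day of component A enters S8.
component C entering = 1240×0.427 = 529.48 tonne/day; overhead removed = 0.533×529.48 = 282.21 tonne/day.
Concentrate = 1240 − 282.21 = 957.79 tonne/day.
Mass fraction = 670.84/957.79 = 0.7004.

0.7004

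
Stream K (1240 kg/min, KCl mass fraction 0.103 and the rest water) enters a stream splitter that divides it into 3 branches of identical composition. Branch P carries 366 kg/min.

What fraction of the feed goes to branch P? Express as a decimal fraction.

Fraction to P = 366/1240 = 0.2952.

0.295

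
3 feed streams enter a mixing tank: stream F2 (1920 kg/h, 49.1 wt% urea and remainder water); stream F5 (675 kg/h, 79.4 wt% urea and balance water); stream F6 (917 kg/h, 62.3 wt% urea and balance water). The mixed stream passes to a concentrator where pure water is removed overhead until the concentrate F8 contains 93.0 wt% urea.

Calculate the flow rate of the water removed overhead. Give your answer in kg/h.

1308 kg/h

urea entering = 1920×0.491 + 675×0.794 + 917×0.623 = 2050 kg/h.
All urea reports to F8, so F8 = 2050/0.930 = 2204.3 kg/h.
Total feed = 3512 kg/h; overhead = 3512 − 2204.3 = 1307.7 kg/h.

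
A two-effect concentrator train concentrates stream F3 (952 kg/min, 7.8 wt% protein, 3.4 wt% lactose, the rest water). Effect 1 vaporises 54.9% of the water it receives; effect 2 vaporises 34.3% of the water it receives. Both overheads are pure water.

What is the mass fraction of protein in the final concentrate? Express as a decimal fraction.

water in feed = 952×0.888 = 845.38 kg/min.
After stage 1: water left = (1−0.549)×845.38 = 381.26; stream total = 487.89 kg/min.
After stage 2: water left = (1−0.343)×381.26 = 250.49; final concentrate = 357.11 kg/min.
protein fraction = 74.256/357.11 = 0.2079.

0.2079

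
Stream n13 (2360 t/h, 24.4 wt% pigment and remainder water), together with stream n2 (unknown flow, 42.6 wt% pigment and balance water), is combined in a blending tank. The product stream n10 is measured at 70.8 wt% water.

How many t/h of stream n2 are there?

Let n2 be the unknown flow. Total out = 2360 + n2.
water balance: 1784.2 + 0.574·n2 = 0.708·(2360 + n2)
(0.574 − 0.708)·n2 = 0.708×2360 − 1784.2 = -113.28
n2 = -113.28 / -0.134 = 845.37 t/h

845.4 t/h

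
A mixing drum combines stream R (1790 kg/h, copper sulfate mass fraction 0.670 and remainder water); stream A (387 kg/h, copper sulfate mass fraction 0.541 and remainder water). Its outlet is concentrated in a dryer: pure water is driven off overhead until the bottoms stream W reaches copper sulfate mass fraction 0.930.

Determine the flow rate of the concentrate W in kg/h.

1515 kg/h

copper sulfate entering = 1790×0.670 + 387×0.541 = 1408.7 kg/h.
All copper sulfate reports to W, so W = 1408.7/0.930 = 1514.7 kg/h.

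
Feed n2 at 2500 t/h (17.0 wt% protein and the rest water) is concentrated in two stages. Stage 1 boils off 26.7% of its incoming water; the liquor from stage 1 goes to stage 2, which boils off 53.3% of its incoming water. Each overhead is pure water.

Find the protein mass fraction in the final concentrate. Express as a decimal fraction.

water in feed = 2500×0.830 = 2075 t/h.
After stage 1: water left = (1−0.267)×2075 = 1521; stream total = 1946 t/h.
After stage 2: water left = (1−0.533)×1521 = 710.3; final concentrate = 1135.3 t/h.
protein fraction = 425/1135.3 = 0.374.

0.374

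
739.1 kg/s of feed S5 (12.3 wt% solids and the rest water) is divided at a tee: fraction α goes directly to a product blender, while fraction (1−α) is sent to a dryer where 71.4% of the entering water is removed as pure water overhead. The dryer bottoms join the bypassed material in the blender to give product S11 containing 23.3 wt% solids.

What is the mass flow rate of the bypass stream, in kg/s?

All 739.1×0.123 = 90.909 kg/s of solids reaches S11, so S11 = 90.909/0.233 = 390.17 kg/s and vapour = 348.93 kg/s.
The evaporator receives (1−α)·739.1 of feed at 0.877 water and removes 0.714 of that water:
0.714×0.877×(1−α)×739.1 = 348.93
(1−α) = 348.93/462.81 = 0.7539;  α = 0.2461.
Bypass flow = 0.2461×739.1 = 181.86 kg/s.

181.9 kg/s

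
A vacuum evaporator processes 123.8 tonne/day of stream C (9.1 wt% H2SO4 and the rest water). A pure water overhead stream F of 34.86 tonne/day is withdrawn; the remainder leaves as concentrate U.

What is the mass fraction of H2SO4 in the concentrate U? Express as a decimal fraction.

0.127

H2SO4 is not removed: 123.8×0.091 = 11.266 tonne/day of H2SO4 enters U.
Concentrate = 123.8 − 34.86 = 88.94 tonne/day.
Mass fraction = 11.266/88.94 = 0.127.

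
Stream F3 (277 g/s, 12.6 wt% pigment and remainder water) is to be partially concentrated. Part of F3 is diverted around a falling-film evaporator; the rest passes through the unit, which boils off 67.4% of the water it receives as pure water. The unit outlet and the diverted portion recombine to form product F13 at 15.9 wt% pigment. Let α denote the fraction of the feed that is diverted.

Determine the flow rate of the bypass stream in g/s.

All 277×0.126 = 34.902 g/s of pigment reaches F13, so F13 = 34.902/0.159 = 219.51 g/s and vapour = 57.491 g/s.
The evaporator receives (1−α)·277 of feed at 0.874 water and removes 0.674 of that water:
0.674×0.874×(1−α)×277 = 57.491
(1−α) = 57.491/163.17 = 0.3523;  α = 0.6477.
Bypass flow = 0.6477×277 = 179.41 g/s.

179.4 g/s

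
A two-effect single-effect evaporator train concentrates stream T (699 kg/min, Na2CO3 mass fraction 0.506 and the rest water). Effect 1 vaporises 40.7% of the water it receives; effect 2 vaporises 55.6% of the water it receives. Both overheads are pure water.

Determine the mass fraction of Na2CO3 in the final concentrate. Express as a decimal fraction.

0.796

water in feed = 699×0.494 = 345.31 kg/min.
After stage 1: water left = (1−0.407)×345.31 = 204.77; stream total = 558.46 kg/min.
After stage 2: water left = (1−0.556)×204.77 = 90.916; final concentrate = 444.61 kg/min.
Na2CO3 fraction = 353.69/444.61 = 0.796.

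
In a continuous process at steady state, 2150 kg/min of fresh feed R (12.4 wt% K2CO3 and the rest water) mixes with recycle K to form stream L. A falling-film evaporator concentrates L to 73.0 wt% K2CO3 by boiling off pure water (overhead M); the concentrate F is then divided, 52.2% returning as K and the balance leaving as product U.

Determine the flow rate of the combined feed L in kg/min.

Overall K2CO3 balance (none leaves overhead): K2CO3 in fresh feed = K2CO3 in product, i.e. 2150×0.124 = (1−0.522)·F·0.730.
F = 266.6/(0.730×0.478) = 764.03 kg/min.
Recycle K = 0.522×764.03 = 398.82 kg/min.
Combined feed L = 2150 + 398.82 = 2548.8 kg/min.

2549 kg/min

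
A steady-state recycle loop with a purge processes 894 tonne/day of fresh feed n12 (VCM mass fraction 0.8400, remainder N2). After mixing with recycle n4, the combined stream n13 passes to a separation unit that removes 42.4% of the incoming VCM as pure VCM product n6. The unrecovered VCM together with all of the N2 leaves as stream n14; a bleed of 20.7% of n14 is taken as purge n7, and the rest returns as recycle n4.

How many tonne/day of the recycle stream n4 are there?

N2 enters only via n12 and leaves only via the purge: 894×0.160 = 0.207×(N2 in n14), and the separation unit passes all N2, so N2 in n13 = N2 in n14 = 691.01 tonne/day.
VCM in n13: m_A = 894×0.840 + (1−0.207)·(1−0.424)·m_A, so m_A = 750.96/0.5432 = 1382.4 tonne/day.
n14 = (1−0.424)×1382.4 + 691.01 = 1487.3 tonne/day.
Recycle n4 = (1−0.207)×1487.3 = 1179.4 tonne/day.

1179 tonne/day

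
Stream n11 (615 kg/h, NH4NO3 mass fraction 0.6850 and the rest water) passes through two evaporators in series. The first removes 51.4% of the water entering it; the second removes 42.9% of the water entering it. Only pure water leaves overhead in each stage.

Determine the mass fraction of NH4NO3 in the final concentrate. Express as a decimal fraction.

water in feed = 615×0.315 = 193.72 kg/h.
After stage 1: water left = (1−0.514)×193.72 = 94.15; stream total = 515.43 kg/h.
After stage 2: water left = (1−0.429)×94.15 = 53.76; final concentrate = 475.03 kg/h.
NH4NO3 fraction = 421.28/475.03 = 0.8868.

0.8868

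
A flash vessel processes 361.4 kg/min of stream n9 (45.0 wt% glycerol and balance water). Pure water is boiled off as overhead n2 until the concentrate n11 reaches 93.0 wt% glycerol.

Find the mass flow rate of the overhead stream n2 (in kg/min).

glycerol is conserved: 361.4×0.450 = 162.63 kg/min all reports to the concentrate.
Concentrate = 162.63/(target fraction) = 174.87 kg/min.
Overhead = 361.4 − 174.87 = 186.53 kg/min.

186.5 kg/min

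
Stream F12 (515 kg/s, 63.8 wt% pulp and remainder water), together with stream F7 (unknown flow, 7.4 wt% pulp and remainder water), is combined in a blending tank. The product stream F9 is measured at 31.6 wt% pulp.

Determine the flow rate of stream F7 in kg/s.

Let F7 be the unknown flow. Total out = 515 + F7.
pulp balance: 328.57 + 0.074·F7 = 0.316·(515 + F7)
(0.074 − 0.316)·F7 = 0.316×515 − 328.57 = -165.83
F7 = -165.83 / -0.242 = 685.25 kg/s

685.2 kg/s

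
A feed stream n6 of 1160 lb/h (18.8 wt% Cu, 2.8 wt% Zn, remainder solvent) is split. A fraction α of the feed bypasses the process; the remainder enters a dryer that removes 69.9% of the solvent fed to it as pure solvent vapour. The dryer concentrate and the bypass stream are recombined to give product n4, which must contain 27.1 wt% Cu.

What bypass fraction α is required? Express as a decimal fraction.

All 1160×0.188 = 218.08 lb/h of Cu reaches n4, so n4 = 218.08/0.271 = 804.72 lb/h and vapour = 355.28 lb/h.
The evaporator receives (1−α)·1160 of feed at 0.784 solvent and removes 0.699 of that solvent:
0.699×0.784×(1−α)×1160 = 355.28
(1−α) = 355.28/635.7 = 0.5589;  α = 0.4411.

0.441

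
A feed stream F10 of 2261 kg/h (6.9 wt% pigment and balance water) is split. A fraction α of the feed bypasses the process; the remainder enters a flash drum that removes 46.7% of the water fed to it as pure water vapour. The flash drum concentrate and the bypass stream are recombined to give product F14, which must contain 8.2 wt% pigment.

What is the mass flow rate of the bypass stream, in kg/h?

1437 kg/h

All 2261×0.069 = 156.01 kg/h of pigment reaches F14, so F14 = 156.01/0.082 = 1902.5 kg/h and vapour = 358.45 kg/h.
The evaporator receives (1−α)·2261 of feed at 0.931 water and removes 0.467 of that water:
0.467×0.931×(1−α)×2261 = 358.45
(1−α) = 358.45/983.03 = 0.3646;  α = 0.6354.
Bypass flow = 0.6354×2261 = 1436.6 kg/h.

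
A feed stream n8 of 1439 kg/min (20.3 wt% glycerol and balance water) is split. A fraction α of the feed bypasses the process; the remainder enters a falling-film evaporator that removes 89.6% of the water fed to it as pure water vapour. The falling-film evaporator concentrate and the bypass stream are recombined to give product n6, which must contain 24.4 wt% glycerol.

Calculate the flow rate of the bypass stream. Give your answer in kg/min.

1100 kg/min

All 1439×0.203 = 292.12 kg/min of glycerol reaches n6, so n6 = 292.12/0.244 = 1197.2 kg/min and vapour = 241.8 kg/min.
The evaporator receives (1−α)·1439 of feed at 0.797 water and removes 0.896 of that water:
0.896×0.797×(1−α)×1439 = 241.8
(1−α) = 241.8/1027.6 = 0.2353;  α = 0.7647.
Bypass flow = 0.7647×1439 = 1100.4 kg/min.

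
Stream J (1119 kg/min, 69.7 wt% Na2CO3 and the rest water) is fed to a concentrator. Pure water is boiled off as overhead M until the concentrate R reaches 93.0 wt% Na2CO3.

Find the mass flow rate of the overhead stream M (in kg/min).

280.4 kg/min

Na2CO3 is conserved: 1119×0.697 = 779.94 kg/min all reports to the concentrate.
Concentrate = 779.94/(target fraction) = 838.65 kg/min.
Overhead = 1119 − 838.65 = 280.35 kg/min.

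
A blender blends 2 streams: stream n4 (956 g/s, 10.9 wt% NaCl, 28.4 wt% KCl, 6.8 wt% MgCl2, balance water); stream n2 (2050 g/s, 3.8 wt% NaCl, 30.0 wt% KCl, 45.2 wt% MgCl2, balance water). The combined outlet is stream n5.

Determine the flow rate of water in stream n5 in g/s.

945.8 g/s

water out = water in = 956×0.539 + 2050×0.210 = 945.78 g/s.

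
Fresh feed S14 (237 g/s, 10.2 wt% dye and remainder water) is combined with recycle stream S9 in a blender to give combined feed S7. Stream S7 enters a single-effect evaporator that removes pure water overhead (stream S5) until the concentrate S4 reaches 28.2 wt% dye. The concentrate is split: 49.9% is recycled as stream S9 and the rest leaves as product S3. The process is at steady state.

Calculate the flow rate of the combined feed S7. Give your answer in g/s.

Overall dye balance (none leaves overhead): dye in fresh feed = dye in product, i.e. 237×0.102 = (1−0.499)·S4·0.282.
S4 = 24.174/(0.282×0.501) = 171.1 g/s.
Recycle S9 = 0.499×171.1 = 85.381 g/s.
Combined feed S7 = 237 + 85.381 = 322.38 g/s.

322.4 g/s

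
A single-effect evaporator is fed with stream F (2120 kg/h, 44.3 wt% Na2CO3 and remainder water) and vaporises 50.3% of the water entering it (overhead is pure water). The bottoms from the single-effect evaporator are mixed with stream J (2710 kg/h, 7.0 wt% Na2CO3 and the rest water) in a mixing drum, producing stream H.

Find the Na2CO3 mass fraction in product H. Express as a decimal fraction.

0.266

Vapour removed = 0.503×0.557×2120 = 593.96 kg/h; concentrate = 1526 kg/h.
Na2CO3 reaching the mixer = 939.16 (from concentrate) + 2710×0.070 = 1128.9 kg/h.
Product flow = 1526 + 2710 = 4236 kg/h; Na2CO3 fraction = 0.266.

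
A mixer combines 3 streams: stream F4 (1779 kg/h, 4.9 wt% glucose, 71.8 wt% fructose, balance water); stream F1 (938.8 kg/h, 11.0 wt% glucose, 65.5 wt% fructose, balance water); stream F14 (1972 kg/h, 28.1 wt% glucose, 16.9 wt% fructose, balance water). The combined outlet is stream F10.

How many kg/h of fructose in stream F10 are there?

fructose out = fructose in = 1779×0.718 + 938.8×0.655 + 1972×0.169 = 2225.5 kg/h.

2226 kg/h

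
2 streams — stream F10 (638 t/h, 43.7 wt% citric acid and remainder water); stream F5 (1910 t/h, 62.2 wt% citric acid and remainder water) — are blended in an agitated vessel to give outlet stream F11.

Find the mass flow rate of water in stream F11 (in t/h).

water out = water in = 638×0.563 + 1910×0.378 = 1081.2 t/h.

1081 t/h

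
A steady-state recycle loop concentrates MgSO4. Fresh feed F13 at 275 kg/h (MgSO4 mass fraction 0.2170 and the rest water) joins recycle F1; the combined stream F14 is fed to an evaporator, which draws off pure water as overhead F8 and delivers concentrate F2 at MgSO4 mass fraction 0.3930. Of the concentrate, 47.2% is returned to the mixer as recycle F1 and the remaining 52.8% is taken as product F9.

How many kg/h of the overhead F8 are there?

Overall MgSO4 balance (none leaves overhead): MgSO4 in fresh feed = MgSO4 in product, i.e. 275×0.217 = (1−0.472)·F2·0.393.
F2 = 59.675/(0.393×0.528) = 287.58 kg/h.
Recycle F1 = 0.472×287.58 = 135.74 kg/h.
Combined feed F14 = 275 + 135.74 = 410.74 kg/h.
Overhead F8 = F14 − F2 = 410.74 − 287.58 = 123.16 kg/h.

123.2 kg/h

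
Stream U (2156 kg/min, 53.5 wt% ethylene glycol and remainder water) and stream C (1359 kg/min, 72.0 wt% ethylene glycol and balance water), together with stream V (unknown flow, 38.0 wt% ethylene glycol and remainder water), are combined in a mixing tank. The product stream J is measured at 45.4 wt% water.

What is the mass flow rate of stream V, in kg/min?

1282 kg/min

Let V be the unknown flow. Total out = 3515 + V.
water balance: 1383.1 + 0.620·V = 0.454·(3515 + V)
(0.620 − 0.454)·V = 0.454×3515 − 1383.1 = 212.75
V = 212.75 / 0.166 = 1281.6 kg/min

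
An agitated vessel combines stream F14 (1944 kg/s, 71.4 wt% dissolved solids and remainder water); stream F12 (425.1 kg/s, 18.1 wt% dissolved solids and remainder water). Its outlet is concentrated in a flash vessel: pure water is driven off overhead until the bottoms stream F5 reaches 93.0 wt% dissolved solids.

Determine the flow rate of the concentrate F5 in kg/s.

1575 kg/s

dissolved solids entering = 1944×0.714 + 425.1×0.181 = 1465 kg/s.
All dissolved solids reports to F5, so F5 = 1465/0.930 = 1575.2 kg/s.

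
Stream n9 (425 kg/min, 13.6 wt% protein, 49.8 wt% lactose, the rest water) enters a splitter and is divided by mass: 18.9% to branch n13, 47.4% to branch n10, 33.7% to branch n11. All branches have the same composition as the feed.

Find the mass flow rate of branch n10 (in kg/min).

201.4 kg/min

Branch n10 flow = 0.474×425 = 201.45 kg/min.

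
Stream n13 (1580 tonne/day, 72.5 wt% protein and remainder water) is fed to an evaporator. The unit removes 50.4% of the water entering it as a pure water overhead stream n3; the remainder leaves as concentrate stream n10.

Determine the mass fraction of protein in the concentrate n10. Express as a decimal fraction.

0.8417

protein is not removed: 1580×0.725 = 1145.5 tonne/day of protein enters n10.
water entering = 1580×0.275 = 434.5 tonne/day; overhead removed = 0.504×434.5 = 218.99 tonne/day.
Concentrate = 1580 − 218.99 = 1361 tonne/day.
Mass fraction = 1145.5/1361 = 0.8417.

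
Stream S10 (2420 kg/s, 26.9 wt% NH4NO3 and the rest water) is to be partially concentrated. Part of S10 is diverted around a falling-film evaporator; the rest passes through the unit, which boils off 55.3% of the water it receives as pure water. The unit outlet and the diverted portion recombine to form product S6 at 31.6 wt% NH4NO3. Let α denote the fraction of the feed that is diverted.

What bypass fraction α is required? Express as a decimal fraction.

0.632

All 2420×0.269 = 650.98 kg/s of NH4NO3 reaches S6, so S6 = 650.98/0.316 = 2060.1 kg/s and vapour = 359.94 kg/s.
The evaporator receives (1−α)·2420 of feed at 0.731 water and removes 0.553 of that water:
0.553×0.731×(1−α)×2420 = 359.94
(1−α) = 359.94/978.27 = 0.3679;  α = 0.6321.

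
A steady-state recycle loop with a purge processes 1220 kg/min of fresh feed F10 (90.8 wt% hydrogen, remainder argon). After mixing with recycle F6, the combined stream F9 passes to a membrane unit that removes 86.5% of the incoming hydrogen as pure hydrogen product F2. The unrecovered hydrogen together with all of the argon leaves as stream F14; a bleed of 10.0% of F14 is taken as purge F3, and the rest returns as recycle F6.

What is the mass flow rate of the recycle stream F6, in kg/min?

1163 kg/min

argon enters only via F10 and leaves only via the purge: 1220×0.092 = 0.100×(argon in F14), and the membrane unit passes all argon, so argon in F9 = argon in F14 = 1122.4 kg/min.
hydrogen in F9: m_A = 1220×0.908 + (1−0.100)·(1−0.865)·m_A, so m_A = 1107.8/0.8785 = 1261 kg/min.
F14 = (1−0.865)×1261 + 1122.4 = 1292.6 kg/min.
Recycle F6 = (1−0.100)×1292.6 = 1163.4 kg/min.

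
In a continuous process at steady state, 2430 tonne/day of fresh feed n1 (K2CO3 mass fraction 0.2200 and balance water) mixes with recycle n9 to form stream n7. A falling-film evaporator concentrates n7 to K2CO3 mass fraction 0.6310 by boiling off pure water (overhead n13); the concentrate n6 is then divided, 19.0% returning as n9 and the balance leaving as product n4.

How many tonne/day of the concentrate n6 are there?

Overall K2CO3 balance (none leaves overhead): K2CO3 in fresh feed = K2CO3 in product, i.e. 2430×0.220 = (1−0.190)·n6·0.631.
n6 = 534.6/(0.631×0.810) = 1046 tonne/day.

1046 tonne/day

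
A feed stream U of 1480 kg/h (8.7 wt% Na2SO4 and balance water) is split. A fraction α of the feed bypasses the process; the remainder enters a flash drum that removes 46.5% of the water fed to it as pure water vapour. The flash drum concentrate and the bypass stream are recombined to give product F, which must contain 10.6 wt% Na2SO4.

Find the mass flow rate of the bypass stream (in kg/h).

855.1 kg/h

All 1480×0.087 = 128.76 kg/h of Na2SO4 reaches F, so F = 128.76/0.106 = 1214.7 kg/h and vapour = 265.28 kg/h.
The evaporator receives (1−α)·1480 of feed at 0.913 water and removes 0.465 of that water:
0.465×0.913×(1−α)×1480 = 265.28
(1−α) = 265.28/628.33 = 0.4222;  α = 0.5778.
Bypass flow = 0.5778×1480 = 855.14 kg/h.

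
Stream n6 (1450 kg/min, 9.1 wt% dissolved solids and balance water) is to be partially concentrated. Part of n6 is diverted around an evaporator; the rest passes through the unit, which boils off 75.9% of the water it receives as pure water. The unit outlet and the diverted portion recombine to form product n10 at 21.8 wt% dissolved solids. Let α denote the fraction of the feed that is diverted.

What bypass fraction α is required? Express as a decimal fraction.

0.156

All 1450×0.091 = 131.95 kg/min of dissolved solids reaches n10, so n10 = 131.95/0.218 = 605.28 kg/min and vapour = 844.72 kg/min.
The evaporator receives (1−α)·1450 of feed at 0.909 water and removes 0.759 of that water:
0.759×0.909×(1−α)×1450 = 844.72
(1−α) = 844.72/1000.4 = 0.8444;  α = 0.1556.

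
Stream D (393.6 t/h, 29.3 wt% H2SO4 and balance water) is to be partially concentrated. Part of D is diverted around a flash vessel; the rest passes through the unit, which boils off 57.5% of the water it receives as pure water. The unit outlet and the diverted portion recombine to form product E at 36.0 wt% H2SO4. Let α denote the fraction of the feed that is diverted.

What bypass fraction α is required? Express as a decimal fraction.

All 393.6×0.293 = 115.32 t/h of H2SO4 reaches E, so E = 115.32/0.360 = 320.35 t/h and vapour = 73.253 t/h.
The evaporator receives (1−α)·393.6 of feed at 0.707 water and removes 0.575 of that water:
0.575×0.707×(1−α)×393.6 = 73.253
(1−α) = 73.253/160.01 = 0.4578;  α = 0.5422.

0.542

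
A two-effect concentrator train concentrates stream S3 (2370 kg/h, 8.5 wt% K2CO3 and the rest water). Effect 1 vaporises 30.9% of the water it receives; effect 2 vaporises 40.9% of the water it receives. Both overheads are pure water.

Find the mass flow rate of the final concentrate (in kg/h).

1087 kg/h

water in feed = 2370×0.915 = 2168.6 kg/h.
After stage 1: water left = (1−0.309)×2168.6 = 1498.5; stream total = 1699.9 kg/h.
After stage 2: water left = (1−0.409)×1498.5 = 885.59; final concentrate = 1087 kg/h.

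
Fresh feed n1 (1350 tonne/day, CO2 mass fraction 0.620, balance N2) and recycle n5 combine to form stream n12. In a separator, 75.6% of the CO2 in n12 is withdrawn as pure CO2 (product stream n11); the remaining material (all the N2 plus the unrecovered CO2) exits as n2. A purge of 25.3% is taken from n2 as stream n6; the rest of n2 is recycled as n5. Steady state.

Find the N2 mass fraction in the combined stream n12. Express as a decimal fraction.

0.665

N2 enters only via n1 and leaves only via the purge: 1350×0.380 = 0.253×(N2 in n2), and the separator passes all N2, so N2 in n12 = N2 in n2 = 2027.7 tonne/day.
CO2 in n12: m_A = 1350×0.620 + (1−0.253)·(1−0.756)·m_A, so m_A = 837/0.8177 = 1023.6 tonne/day.
n12 = 1023.6 + 2027.7 = 3051.2 tonne/day.
N2 fraction in n12 = 2027.7/3051.2 = 0.665.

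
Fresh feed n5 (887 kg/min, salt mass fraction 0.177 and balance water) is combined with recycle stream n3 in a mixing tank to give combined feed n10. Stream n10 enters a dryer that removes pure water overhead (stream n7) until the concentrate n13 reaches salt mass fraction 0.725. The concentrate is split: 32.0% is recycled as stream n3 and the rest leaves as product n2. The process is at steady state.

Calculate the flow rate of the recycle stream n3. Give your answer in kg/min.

Overall salt balance (none leaves overhead): salt in fresh feed = salt in product, i.e. 887×0.177 = (1−0.320)·n13·0.725.
n13 = 157/(0.725×0.680) = 318.46 kg/min.
Recycle n3 = 0.320×318.46 = 101.91 kg/min.

101.9 kg/min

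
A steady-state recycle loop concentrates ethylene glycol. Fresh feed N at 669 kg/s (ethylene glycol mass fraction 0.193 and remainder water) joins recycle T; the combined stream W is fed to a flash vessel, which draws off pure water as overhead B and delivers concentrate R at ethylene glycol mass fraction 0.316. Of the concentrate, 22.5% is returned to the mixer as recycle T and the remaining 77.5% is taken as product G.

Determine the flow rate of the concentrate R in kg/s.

527.2 kg/s

Overall ethylene glycol balance (none leaves overhead): ethylene glycol in fresh feed = ethylene glycol in product, i.e. 669×0.193 = (1−0.225)·R·0.316.
R = 129.12/(0.316×0.775) = 527.22 kg/s.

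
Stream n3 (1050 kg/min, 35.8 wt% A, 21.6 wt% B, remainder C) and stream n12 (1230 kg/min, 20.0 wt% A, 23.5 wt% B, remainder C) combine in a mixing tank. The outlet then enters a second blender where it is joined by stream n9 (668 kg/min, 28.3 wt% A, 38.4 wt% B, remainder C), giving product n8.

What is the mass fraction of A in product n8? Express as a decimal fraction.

0.275

Overall, product flow = 2948 kg/min.
A in = 1050×0.358 + 1230×0.200 + 668×0.283 = 810.94 kg/min.
A fraction in n8 = 0.275.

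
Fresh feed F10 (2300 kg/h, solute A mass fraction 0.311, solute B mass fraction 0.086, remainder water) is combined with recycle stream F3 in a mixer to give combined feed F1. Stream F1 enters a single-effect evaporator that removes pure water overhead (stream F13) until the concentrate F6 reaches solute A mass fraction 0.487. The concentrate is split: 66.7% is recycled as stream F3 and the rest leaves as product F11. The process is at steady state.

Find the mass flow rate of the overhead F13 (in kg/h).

831.2 kg/h

Overall solute A balance (none leaves overhead): solute A in fresh feed = solute A in product, i.e. 2300×0.311 = (1−0.667)·F6·0.487.
F6 = 715.3/(0.487×0.333) = 4410.8 kg/h.
Recycle F3 = 0.667×4410.8 = 2942 kg/h.
Combined feed F1 = 2300 + 2942 = 5242 kg/h.
Overhead F13 = F1 − F6 = 5242 − 4410.8 = 831.21 kg/h.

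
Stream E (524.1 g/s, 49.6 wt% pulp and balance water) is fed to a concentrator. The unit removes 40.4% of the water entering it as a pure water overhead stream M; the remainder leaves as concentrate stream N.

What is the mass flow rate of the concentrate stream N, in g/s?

417.4 g/s

water entering = 524.1×0.504 = 264.15 g/s; overhead removed = 0.404×264.15 = 106.72 g/s.
Concentrate = 524.1 − 106.72 = 417.38 g/s.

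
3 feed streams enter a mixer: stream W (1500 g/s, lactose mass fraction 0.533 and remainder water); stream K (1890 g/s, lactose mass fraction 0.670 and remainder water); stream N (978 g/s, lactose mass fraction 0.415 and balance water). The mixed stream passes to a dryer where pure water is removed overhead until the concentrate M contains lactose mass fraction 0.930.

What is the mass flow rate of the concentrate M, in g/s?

2658 g/s

lactose entering = 1500×0.533 + 1890×0.670 + 978×0.415 = 2471.7 g/s.
All lactose reports to M, so M = 2471.7/0.930 = 2657.7 g/s.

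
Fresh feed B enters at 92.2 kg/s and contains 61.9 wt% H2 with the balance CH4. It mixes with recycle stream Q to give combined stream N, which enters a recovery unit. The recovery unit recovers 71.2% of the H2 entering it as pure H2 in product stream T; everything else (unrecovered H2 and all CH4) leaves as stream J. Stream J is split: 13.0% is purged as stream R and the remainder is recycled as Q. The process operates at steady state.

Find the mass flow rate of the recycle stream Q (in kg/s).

CH4 enters only via B and leaves only via the purge: 92.2×0.381 = 0.130×(CH4 in J), and the recovery unit passes all CH4, so CH4 in N = CH4 in J = 270.22 kg/s.
H2 in N: m_A = 92.2×0.619 + (1−0.130)·(1−0.712)·m_A, so m_A = 57.072/0.7494 = 76.153 kg/s.
J = (1−0.712)×76.153 + 270.22 = 292.15 kg/s.
Recycle Q = (1−0.130)×292.15 = 254.17 kg/s.

254.2 kg/s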